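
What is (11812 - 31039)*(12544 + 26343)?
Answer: -747680349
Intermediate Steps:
(11812 - 31039)*(12544 + 26343) = -19227*38887 = -747680349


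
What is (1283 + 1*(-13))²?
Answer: 1612900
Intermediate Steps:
(1283 + 1*(-13))² = (1283 - 13)² = 1270² = 1612900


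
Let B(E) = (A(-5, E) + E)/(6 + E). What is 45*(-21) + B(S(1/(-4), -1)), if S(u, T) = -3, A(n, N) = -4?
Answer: -2842/3 ≈ -947.33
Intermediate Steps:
B(E) = (-4 + E)/(6 + E)
45*(-21) + B(S(1/(-4), -1)) = 45*(-21) + (-4 - 3)/(6 - 3) = -945 - 7/3 = -2842/3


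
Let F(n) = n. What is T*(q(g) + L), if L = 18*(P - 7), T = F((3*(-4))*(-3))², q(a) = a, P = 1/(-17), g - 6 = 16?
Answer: -2314656/17 ≈ -1.3616e+5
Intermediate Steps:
g = 22 (g = 6 + 16 = 22)
P = -1/17 ≈ -0.058824
T = 1296 (T = ((3*(-4))*(-3))² = (-12*(-3))² = 36² = 1296)
L = -2160/17 (L = 18*(-1/17 - 7) = 18*(-120/17) = -2160/17 ≈ -127.06)
T*(q(g) + L) = 1296*(22 - 2160/17) = 1296*(-1786/17) = -2314656/17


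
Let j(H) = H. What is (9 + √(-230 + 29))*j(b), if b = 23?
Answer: 207 + 23*I*√201 ≈ 207.0 + 326.08*I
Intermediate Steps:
(9 + √(-230 + 29))*j(b) = (9 + √(-230 + 29))*23 = (9 + √(-201))*23 = (9 + I*√201)*23 = 207 + 23*I*√201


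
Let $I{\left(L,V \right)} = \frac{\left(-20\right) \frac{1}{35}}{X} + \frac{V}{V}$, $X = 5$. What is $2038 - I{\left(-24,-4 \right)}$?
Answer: $\frac{71299}{35} \approx 2037.1$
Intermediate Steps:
$I{\left(L,V \right)} = \frac{31}{35}$ ($I{\left(L,V \right)} = \frac{\left(-20\right) \frac{1}{35}}{5} + \frac{V}{V} = \left(-20\right) \frac{1}{35} \cdot \frac{1}{5} + 1 = \left(- \frac{4}{7}\right) \frac{1}{5} + 1 = - \frac{4}{35} + 1 = \frac{31}{35}$)
$2038 - I{\left(-24,-4 \right)} = 2038 - \frac{31}{35} = \frac{71299}{35}$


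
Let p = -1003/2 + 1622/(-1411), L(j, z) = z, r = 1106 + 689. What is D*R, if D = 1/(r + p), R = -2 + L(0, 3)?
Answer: 2822/3647013 ≈ 0.00077378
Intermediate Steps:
r = 1795
p = -1418477/2822 (p = -1003*1/2 + 1622*(-1/1411) = -1003/2 - 1622/1411 = -1418477/2822 ≈ -502.65)
R = 1 (R = -2 + 3 = 1)
D = 2822/3647013 (D = 1/(1795 - 1418477/2822) = 1/(3647013/2822) = 2822/3647013 ≈ 0.00077378)
D*R = (2822/3647013)*1 = 2822/3647013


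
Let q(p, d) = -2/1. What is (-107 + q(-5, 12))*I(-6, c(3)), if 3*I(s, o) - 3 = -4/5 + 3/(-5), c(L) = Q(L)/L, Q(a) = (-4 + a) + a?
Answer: -872/15 ≈ -58.133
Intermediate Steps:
q(p, d) = -2 (q(p, d) = -2*1 = -2)
Q(a) = -4 + 2*a
c(L) = (-4 + 2*L)/L
I(s, o) = 8/15 (I(s, o) = 1 + (-4/5 + 3/(-5))/3 = 1 + (-4*⅕ + 3*(-⅕))/3 = 1 + (-⅘ - ⅗)/3 = 1 + (⅓)*(-7/5) = 1 - 7/15 = 8/15)
(-107 + q(-5, 12))*I(-6, c(3)) = (-107 - 2)*(8/15) = -109*8/15 = -872/15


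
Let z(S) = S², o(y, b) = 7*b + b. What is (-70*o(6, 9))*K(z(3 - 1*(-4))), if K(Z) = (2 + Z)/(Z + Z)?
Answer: -18360/7 ≈ -2622.9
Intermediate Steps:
o(y, b) = 8*b
K(Z) = (2 + Z)/(2*Z) (K(Z) = (2 + Z)/((2*Z)) = (2 + Z)*(1/(2*Z)) = (2 + Z)/(2*Z))
(-70*o(6, 9))*K(z(3 - 1*(-4))) = (-560*9)*((2 + (3 - 1*(-4))²)/(2*((3 - 1*(-4))²))) = (-70*72)*((2 + (3 + 4)²)/(2*((3 + 4)²))) = -2520*(2 + 7²)/(7²) = -2520*(2 + 49)/49 = -2520*51/49 = -5040*51/98 = -18360/7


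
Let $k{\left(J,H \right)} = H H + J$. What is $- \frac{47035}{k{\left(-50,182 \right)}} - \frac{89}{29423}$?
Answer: $- \frac{60298017}{42310274} \approx -1.4251$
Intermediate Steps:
$k{\left(J,H \right)} = J + H^{2}$ ($k{\left(J,H \right)} = H^{2} + J = J + H^{2}$)
$- \frac{47035}{k{\left(-50,182 \right)}} - \frac{89}{29423} = - \frac{47035}{-50 + 182^{2}} - \frac{89}{29423} = - \frac{47035}{-50 + 33124} - \frac{89}{29423} = - \frac{47035}{33074} - \frac{89}{29423} = \left(-47035\right) \frac{1}{33074} - \frac{89}{29423} = - \frac{2045}{1438} - \frac{89}{29423} = - \frac{60298017}{42310274}$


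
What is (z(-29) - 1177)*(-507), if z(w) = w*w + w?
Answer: 185055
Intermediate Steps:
z(w) = w + w**2 (z(w) = w**2 + w = w + w**2)
(z(-29) - 1177)*(-507) = (-29*(1 - 29) - 1177)*(-507) = (-29*(-28) - 1177)*(-507) = (812 - 1177)*(-507) = -365*(-507) = 185055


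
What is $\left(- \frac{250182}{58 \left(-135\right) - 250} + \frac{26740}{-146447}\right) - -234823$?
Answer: $\frac{19850038807331}{84520840} \approx 2.3485 \cdot 10^{5}$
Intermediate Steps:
$\left(- \frac{250182}{58 \left(-135\right) - 250} + \frac{26740}{-146447}\right) - -234823 = \left(- \frac{250182}{-7830 - 250} + 26740 \left(- \frac{1}{146447}\right)\right) + 234823 = \left(- \frac{250182}{-8080} - \frac{3820}{20921}\right) + 234823 = \left(\left(-250182\right) \left(- \frac{1}{8080}\right) - \frac{3820}{20921}\right) + 234823 = \left(\frac{125091}{4040} - \frac{3820}{20921}\right) + 234823 = \frac{2601596011}{84520840} + 234823 = \frac{19850038807331}{84520840}$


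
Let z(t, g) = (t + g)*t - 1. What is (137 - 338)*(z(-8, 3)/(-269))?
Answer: 7839/269 ≈ 29.141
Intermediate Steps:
z(t, g) = -1 + t*(g + t) (z(t, g) = (g + t)*t - 1 = t*(g + t) - 1 = -1 + t*(g + t))
(137 - 338)*(z(-8, 3)/(-269)) = (137 - 338)*((-1 + (-8)² + 3*(-8))/(-269)) = -201*(-1 + 64 - 24)*(-1)/269 = -7839*(-1)/269 = -201*(-39/269) = 7839/269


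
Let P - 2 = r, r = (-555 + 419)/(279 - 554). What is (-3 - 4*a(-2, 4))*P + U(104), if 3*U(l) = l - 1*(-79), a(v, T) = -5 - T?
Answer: 3583/25 ≈ 143.32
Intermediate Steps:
r = 136/275 (r = -136/(-275) = -136*(-1/275) = 136/275 ≈ 0.49455)
U(l) = 79/3 + l/3 (U(l) = (l - 1*(-79))/3 = (l + 79)/3 = (79 + l)/3 = 79/3 + l/3)
P = 686/275 (P = 2 + 136/275 = 686/275 ≈ 2.4945)
(-3 - 4*a(-2, 4))*P + U(104) = (-3 - 4*(-5 - 1*4))*(686/275) + (79/3 + (⅓)*104) = (-3 - 4*(-5 - 4))*(686/275) + (79/3 + 104/3) = (-3 - 4*(-9))*(686/275) + 61 = (-3 + 36)*(686/275) + 61 = 33*(686/275) + 61 = 2058/25 + 61 = 3583/25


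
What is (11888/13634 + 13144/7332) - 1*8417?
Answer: -105141840923/12495561 ≈ -8414.3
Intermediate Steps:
(11888/13634 + 13144/7332) - 1*8417 = (11888*(1/13634) + 13144*(1/7332)) - 8417 = (5944/6817 + 3286/1833) - 8417 = 33296014/12495561 - 8417 = -105141840923/12495561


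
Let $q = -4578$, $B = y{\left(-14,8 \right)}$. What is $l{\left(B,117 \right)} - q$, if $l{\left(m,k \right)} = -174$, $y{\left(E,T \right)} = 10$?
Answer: $4404$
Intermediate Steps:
$B = 10$
$l{\left(B,117 \right)} - q = -174 - -4578 = -174 + 4578 = 4404$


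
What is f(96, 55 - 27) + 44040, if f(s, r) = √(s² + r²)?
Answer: 44140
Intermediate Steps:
f(s, r) = √(r² + s²)
f(96, 55 - 27) + 44040 = √((55 - 27)² + 96²) + 44040 = √(28² + 9216) + 44040 = √(784 + 9216) + 44040 = √10000 + 44040 = 100 + 44040 = 44140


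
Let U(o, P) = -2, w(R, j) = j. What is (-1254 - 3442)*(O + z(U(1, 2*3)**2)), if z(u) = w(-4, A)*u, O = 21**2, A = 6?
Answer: -2183640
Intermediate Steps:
O = 441
z(u) = 6*u
(-1254 - 3442)*(O + z(U(1, 2*3)**2)) = (-1254 - 3442)*(441 + 6*(-2)**2) = -4696*(441 + 6*4) = -4696*(441 + 24) = -4696*465 = -2183640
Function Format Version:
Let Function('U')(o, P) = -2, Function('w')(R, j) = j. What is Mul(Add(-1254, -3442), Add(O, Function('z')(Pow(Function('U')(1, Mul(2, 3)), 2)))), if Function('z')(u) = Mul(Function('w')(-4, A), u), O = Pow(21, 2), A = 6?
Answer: -2183640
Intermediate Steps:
O = 441
Function('z')(u) = Mul(6, u)
Mul(Add(-1254, -3442), Add(O, Function('z')(Pow(Function('U')(1, Mul(2, 3)), 2)))) = Mul(Add(-1254, -3442), Add(441, Mul(6, Pow(-2, 2)))) = Mul(-4696, Add(441, Mul(6, 4))) = Mul(-4696, Add(441, 24)) = Mul(-4696, 465) = -2183640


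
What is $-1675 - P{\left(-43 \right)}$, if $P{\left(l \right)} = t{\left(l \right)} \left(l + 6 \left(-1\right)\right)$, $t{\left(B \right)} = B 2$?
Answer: $-5889$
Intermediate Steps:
$t{\left(B \right)} = 2 B$
$P{\left(l \right)} = 2 l \left(-6 + l\right)$ ($P{\left(l \right)} = 2 l \left(l + 6 \left(-1\right)\right) = 2 l \left(l - 6\right) = 2 l \left(-6 + l\right)$)
$-1675 - P{\left(-43 \right)} = -1675 - 2 \left(-43\right) \left(-6 - 43\right) = -1675 - 2 \left(-43\right) \left(-49\right) = -1675 - 4214 = -5889$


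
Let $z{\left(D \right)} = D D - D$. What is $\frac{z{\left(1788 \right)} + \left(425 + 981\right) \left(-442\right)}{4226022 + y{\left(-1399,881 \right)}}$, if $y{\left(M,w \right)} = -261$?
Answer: $\frac{2573704}{4225761} \approx 0.60905$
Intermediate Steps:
$z{\left(D \right)} = D^{2} - D$
$\frac{z{\left(1788 \right)} + \left(425 + 981\right) \left(-442\right)}{4226022 + y{\left(-1399,881 \right)}} = \frac{1788 \left(-1 + 1788\right) + \left(425 + 981\right) \left(-442\right)}{4226022 - 261} = \frac{1788 \cdot 1787 + 1406 \left(-442\right)}{4225761} = \left(3195156 - 621452\right) \frac{1}{4225761} = 2573704 \cdot \frac{1}{4225761} = \frac{2573704}{4225761}$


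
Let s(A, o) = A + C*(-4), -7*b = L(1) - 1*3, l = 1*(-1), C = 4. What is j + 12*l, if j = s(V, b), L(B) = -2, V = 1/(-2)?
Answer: -57/2 ≈ -28.500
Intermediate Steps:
V = -½ ≈ -0.50000
l = -1
b = 5/7 (b = -(-2 - 1*3)/7 = -(-2 - 3)/7 = -⅐*(-5) = 5/7 ≈ 0.71429)
s(A, o) = -16 + A (s(A, o) = A + 4*(-4) = A - 16 = -16 + A)
j = -33/2 (j = -16 - ½ = -33/2 ≈ -16.500)
j + 12*l = -33/2 + 12*(-1) = -33/2 - 12 = -57/2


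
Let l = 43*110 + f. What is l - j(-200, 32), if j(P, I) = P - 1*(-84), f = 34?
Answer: 4880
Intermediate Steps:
j(P, I) = 84 + P (j(P, I) = P + 84 = 84 + P)
l = 4764 (l = 43*110 + 34 = 4730 + 34 = 4764)
l - j(-200, 32) = 4764 - (84 - 200) = 4764 - 1*(-116) = 4764 + 116 = 4880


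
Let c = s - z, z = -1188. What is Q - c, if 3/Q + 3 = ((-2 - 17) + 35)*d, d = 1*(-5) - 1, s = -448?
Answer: -24421/33 ≈ -740.03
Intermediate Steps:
d = -6 (d = -5 - 1 = -6)
Q = -1/33 (Q = 3/(-3 + ((-2 - 17) + 35)*(-6)) = 3/(-3 + (-19 + 35)*(-6)) = 3/(-3 + 16*(-6)) = 3/(-3 - 96) = 3/(-99) = 3*(-1/99) = -1/33 ≈ -0.030303)
c = 740 (c = -448 - 1*(-1188) = -448 + 1188 = 740)
Q - c = -1/33 - 1*740 = -1/33 - 740 = -24421/33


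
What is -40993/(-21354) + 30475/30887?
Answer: 1916913941/659560998 ≈ 2.9063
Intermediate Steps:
-40993/(-21354) + 30475/30887 = -40993*(-1/21354) + 30475*(1/30887) = 40993/21354 + 30475/30887 = 1916913941/659560998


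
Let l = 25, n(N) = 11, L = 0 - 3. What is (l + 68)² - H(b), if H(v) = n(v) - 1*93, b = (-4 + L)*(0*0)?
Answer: 8731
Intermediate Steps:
L = -3
b = 0 (b = (-4 - 3)*(0*0) = -7*0 = 0)
H(v) = -82 (H(v) = 11 - 1*93 = 11 - 93 = -82)
(l + 68)² - H(b) = (25 + 68)² - 1*(-82) = 93² + 82 = 8649 + 82 = 8731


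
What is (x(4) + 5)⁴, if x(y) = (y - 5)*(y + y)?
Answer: 81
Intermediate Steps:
x(y) = 2*y*(-5 + y) (x(y) = (-5 + y)*(2*y) = 2*y*(-5 + y))
(x(4) + 5)⁴ = (2*4*(-5 + 4) + 5)⁴ = (2*4*(-1) + 5)⁴ = (-8 + 5)⁴ = (-3)⁴ = 81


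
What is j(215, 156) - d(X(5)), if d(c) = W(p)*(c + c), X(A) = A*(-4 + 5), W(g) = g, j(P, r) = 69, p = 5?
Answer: 19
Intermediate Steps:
X(A) = A (X(A) = A*1 = A)
d(c) = 10*c (d(c) = 5*(c + c) = 5*(2*c) = 10*c)
j(215, 156) - d(X(5)) = 69 - 10*5 = 69 - 1*50 = 69 - 50 = 19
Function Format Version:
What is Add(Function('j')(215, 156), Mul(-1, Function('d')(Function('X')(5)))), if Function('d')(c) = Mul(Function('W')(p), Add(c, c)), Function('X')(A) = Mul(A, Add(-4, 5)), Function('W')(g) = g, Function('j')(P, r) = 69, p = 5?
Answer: 19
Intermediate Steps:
Function('X')(A) = A (Function('X')(A) = Mul(A, 1) = A)
Function('d')(c) = Mul(10, c) (Function('d')(c) = Mul(5, Add(c, c)) = Mul(5, Mul(2, c)) = Mul(10, c))
Add(Function('j')(215, 156), Mul(-1, Function('d')(Function('X')(5)))) = Add(69, Mul(-1, Mul(10, 5))) = Add(69, Mul(-1, 50)) = Add(69, -50) = 19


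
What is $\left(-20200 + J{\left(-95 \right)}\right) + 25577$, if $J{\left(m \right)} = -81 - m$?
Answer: $5391$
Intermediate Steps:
$\left(-20200 + J{\left(-95 \right)}\right) + 25577 = \left(-20200 - -14\right) + 25577 = \left(-20200 + \left(-81 + 95\right)\right) + 25577 = \left(-20200 + 14\right) + 25577 = -20186 + 25577 = 5391$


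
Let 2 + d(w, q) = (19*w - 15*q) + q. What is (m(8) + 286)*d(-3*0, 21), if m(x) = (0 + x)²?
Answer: -103600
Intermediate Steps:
m(x) = x²
d(w, q) = -2 - 14*q + 19*w (d(w, q) = -2 + ((19*w - 15*q) + q) = -2 + ((-15*q + 19*w) + q) = -2 + (-14*q + 19*w) = -2 - 14*q + 19*w)
(m(8) + 286)*d(-3*0, 21) = (8² + 286)*(-2 - 14*21 + 19*(-3*0)) = (64 + 286)*(-2 - 294 + 19*0) = 350*(-2 - 294 + 0) = 350*(-296) = -103600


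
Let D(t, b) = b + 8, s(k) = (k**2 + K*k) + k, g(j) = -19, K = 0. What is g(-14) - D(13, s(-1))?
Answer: -27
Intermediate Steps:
s(k) = k + k**2 (s(k) = (k**2 + 0*k) + k = (k**2 + 0) + k = k**2 + k = k + k**2)
D(t, b) = 8 + b
g(-14) - D(13, s(-1)) = -19 - (8 - (1 - 1)) = -19 - (8 - 1*0) = -19 - (8 + 0) = -19 - 1*8 = -19 - 8 = -27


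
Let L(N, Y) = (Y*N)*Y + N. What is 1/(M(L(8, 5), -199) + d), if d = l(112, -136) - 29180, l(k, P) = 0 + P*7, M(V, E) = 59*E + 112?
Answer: -1/41761 ≈ -2.3946e-5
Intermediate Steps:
L(N, Y) = N + N*Y² (L(N, Y) = (N*Y)*Y + N = N*Y² + N = N + N*Y²)
M(V, E) = 112 + 59*E
l(k, P) = 7*P (l(k, P) = 0 + 7*P = 7*P)
d = -30132 (d = 7*(-136) - 29180 = -952 - 29180 = -30132)
1/(M(L(8, 5), -199) + d) = 1/((112 + 59*(-199)) - 30132) = 1/((112 - 11741) - 30132) = 1/(-11629 - 30132) = 1/(-41761) = -1/41761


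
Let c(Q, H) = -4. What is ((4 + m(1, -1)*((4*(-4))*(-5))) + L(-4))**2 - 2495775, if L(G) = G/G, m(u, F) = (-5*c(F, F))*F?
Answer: 48250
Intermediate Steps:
m(u, F) = 20*F (m(u, F) = (-5*(-4))*F = 20*F)
L(G) = 1
((4 + m(1, -1)*((4*(-4))*(-5))) + L(-4))**2 - 2495775 = ((4 + (20*(-1))*((4*(-4))*(-5))) + 1)**2 - 2495775 = ((4 - (-320)*(-5)) + 1)**2 - 2495775 = ((4 - 20*80) + 1)**2 - 2495775 = ((4 - 1600) + 1)**2 - 2495775 = (-1596 + 1)**2 - 2495775 = (-1595)**2 - 2495775 = 2544025 - 2495775 = 48250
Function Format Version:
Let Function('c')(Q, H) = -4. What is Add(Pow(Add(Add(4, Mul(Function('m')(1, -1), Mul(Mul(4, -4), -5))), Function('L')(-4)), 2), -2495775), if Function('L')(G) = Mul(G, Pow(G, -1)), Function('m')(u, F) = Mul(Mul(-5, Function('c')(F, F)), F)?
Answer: 48250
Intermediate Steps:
Function('m')(u, F) = Mul(20, F) (Function('m')(u, F) = Mul(Mul(-5, -4), F) = Mul(20, F))
Function('L')(G) = 1
Add(Pow(Add(Add(4, Mul(Function('m')(1, -1), Mul(Mul(4, -4), -5))), Function('L')(-4)), 2), -2495775) = Add(Pow(Add(Add(4, Mul(Mul(20, -1), Mul(Mul(4, -4), -5))), 1), 2), -2495775) = Add(Pow(Add(Add(4, Mul(-20, Mul(-16, -5))), 1), 2), -2495775) = Add(Pow(Add(Add(4, Mul(-20, 80)), 1), 2), -2495775) = Add(Pow(Add(Add(4, -1600), 1), 2), -2495775) = Add(Pow(Add(-1596, 1), 2), -2495775) = Add(Pow(-1595, 2), -2495775) = Add(2544025, -2495775) = 48250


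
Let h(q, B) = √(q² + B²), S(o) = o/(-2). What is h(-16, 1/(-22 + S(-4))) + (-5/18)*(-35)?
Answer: 175/18 + √102401/20 ≈ 25.722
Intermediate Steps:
S(o) = -o/2 (S(o) = o*(-½) = -o/2)
h(q, B) = √(B² + q²)
h(-16, 1/(-22 + S(-4))) + (-5/18)*(-35) = √((1/(-22 - ½*(-4)))² + (-16)²) + (-5/18)*(-35) = √((1/(-22 + 2))² + 256) + ((1/18)*(-5))*(-35) = √((1/(-20))² + 256) - 5/18*(-35) = √((-1/20)² + 256) + 175/18 = √(1/400 + 256) + 175/18 = √(102401/400) + 175/18 = √102401/20 + 175/18 = 175/18 + √102401/20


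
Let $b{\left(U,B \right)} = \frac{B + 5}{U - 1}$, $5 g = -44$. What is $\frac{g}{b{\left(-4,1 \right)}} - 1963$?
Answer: $- \frac{5867}{3} \approx -1955.7$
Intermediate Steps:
$g = - \frac{44}{5}$ ($g = \frac{1}{5} \left(-44\right) = - \frac{44}{5} \approx -8.8$)
$b{\left(U,B \right)} = \frac{5 + B}{-1 + U}$
$\frac{g}{b{\left(-4,1 \right)}} - 1963 = - \frac{44}{5 \frac{5 + 1}{-1 - 4}} - 1963 = - \frac{44}{5 \frac{1}{-5} \cdot 6} - 1963 = - \frac{44}{5 \left(\left(- \frac{1}{5}\right) 6\right)} - 1963 = - \frac{44}{5 \left(- \frac{6}{5}\right)} - 1963 = \left(- \frac{44}{5}\right) \left(- \frac{5}{6}\right) - 1963 = \frac{22}{3} - 1963 = - \frac{5867}{3}$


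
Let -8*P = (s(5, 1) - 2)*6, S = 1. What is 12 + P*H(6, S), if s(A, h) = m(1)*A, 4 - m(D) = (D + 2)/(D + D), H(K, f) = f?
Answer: 33/8 ≈ 4.1250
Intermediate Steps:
m(D) = 4 - (2 + D)/(2*D) (m(D) = 4 - (D + 2)/(D + D) = 4 - (2 + D)/(2*D))
s(A, h) = 5*A/2 (s(A, h) = (7/2 - 1/1)*A = (7/2 - 1*1)*A = (7/2 - 1)*A = 5*A/2)
P = -63/8 (P = -((5/2)*5 - 2)*6/8 = -(25/2 - 2)*6/8 = -21*6/16 = -⅛*63 = -63/8 ≈ -7.8750)
12 + P*H(6, S) = 12 - 63/8*1 = 12 - 63/8 = 33/8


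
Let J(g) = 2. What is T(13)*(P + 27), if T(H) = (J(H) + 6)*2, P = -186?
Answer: -2544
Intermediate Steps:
T(H) = 16 (T(H) = (2 + 6)*2 = 8*2 = 16)
T(13)*(P + 27) = 16*(-186 + 27) = 16*(-159) = -2544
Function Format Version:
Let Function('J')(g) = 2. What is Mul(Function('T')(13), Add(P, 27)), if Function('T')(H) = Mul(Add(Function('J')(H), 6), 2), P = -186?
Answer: -2544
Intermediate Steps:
Function('T')(H) = 16 (Function('T')(H) = Mul(Add(2, 6), 2) = Mul(8, 2) = 16)
Mul(Function('T')(13), Add(P, 27)) = Mul(16, Add(-186, 27)) = Mul(16, -159) = -2544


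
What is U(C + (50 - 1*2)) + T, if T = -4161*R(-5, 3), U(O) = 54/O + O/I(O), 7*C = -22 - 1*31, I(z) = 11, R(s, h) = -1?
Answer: 90781546/21791 ≈ 4166.0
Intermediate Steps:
C = -53/7 (C = (-22 - 1*31)/7 = (-22 - 31)/7 = (⅐)*(-53) = -53/7 ≈ -7.5714)
U(O) = 54/O + O/11
T = 4161 (T = -4161*(-1) = 4161)
U(C + (50 - 1*2)) + T = (54/(-53/7 + (50 - 1*2)) + (-53/7 + (50 - 1*2))/11) + 4161 = (54/(-53/7 + (50 - 2)) + (-53/7 + (50 - 2))/11) + 4161 = (54/(-53/7 + 48) + (-53/7 + 48)/11) + 4161 = (54/(283/7) + (1/11)*(283/7)) + 4161 = (54*(7/283) + 283/77) + 4161 = (378/283 + 283/77) + 4161 = 109195/21791 + 4161 = 90781546/21791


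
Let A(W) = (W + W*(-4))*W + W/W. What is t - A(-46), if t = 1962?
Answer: 8309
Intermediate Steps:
A(W) = 1 - 3*W**2 (A(W) = (W - 4*W)*W + 1 = (-3*W)*W + 1 = -3*W**2 + 1 = 1 - 3*W**2)
t - A(-46) = 1962 - (1 - 3*(-46)**2) = 1962 - (1 - 3*2116) = 1962 - (1 - 6348) = 1962 - 1*(-6347) = 1962 + 6347 = 8309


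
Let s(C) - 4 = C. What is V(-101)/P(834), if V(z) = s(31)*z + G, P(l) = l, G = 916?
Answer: -873/278 ≈ -3.1403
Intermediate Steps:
s(C) = 4 + C
V(z) = 916 + 35*z (V(z) = (4 + 31)*z + 916 = 35*z + 916 = 916 + 35*z)
V(-101)/P(834) = (916 + 35*(-101))/834 = (916 - 3535)*(1/834) = -2619*1/834 = -873/278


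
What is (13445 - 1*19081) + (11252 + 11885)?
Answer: 17501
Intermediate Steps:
(13445 - 1*19081) + (11252 + 11885) = (13445 - 19081) + 23137 = -5636 + 23137 = 17501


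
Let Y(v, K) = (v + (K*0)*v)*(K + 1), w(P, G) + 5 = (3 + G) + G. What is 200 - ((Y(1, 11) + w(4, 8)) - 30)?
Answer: 204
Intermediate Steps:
w(P, G) = -2 + 2*G (w(P, G) = -5 + ((3 + G) + G) = -5 + (3 + 2*G) = -2 + 2*G)
Y(v, K) = v*(1 + K) (Y(v, K) = (v + 0*v)*(1 + K) = (v + 0)*(1 + K) = v*(1 + K))
200 - ((Y(1, 11) + w(4, 8)) - 30) = 200 - ((1*(1 + 11) + (-2 + 2*8)) - 30) = 200 - ((1*12 + (-2 + 16)) - 30) = 200 - ((12 + 14) - 30) = 200 - (26 - 30) = 200 - 1*(-4) = 200 + 4 = 204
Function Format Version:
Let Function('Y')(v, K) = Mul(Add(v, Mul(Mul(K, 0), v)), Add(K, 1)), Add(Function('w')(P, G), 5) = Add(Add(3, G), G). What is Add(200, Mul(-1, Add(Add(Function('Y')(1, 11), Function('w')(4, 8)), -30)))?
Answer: 204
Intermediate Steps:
Function('w')(P, G) = Add(-2, Mul(2, G)) (Function('w')(P, G) = Add(-5, Add(Add(3, G), G)) = Add(-5, Add(3, Mul(2, G))) = Add(-2, Mul(2, G)))
Function('Y')(v, K) = Mul(v, Add(1, K)) (Function('Y')(v, K) = Mul(Add(v, Mul(0, v)), Add(1, K)) = Mul(Add(v, 0), Add(1, K)) = Mul(v, Add(1, K)))
Add(200, Mul(-1, Add(Add(Function('Y')(1, 11), Function('w')(4, 8)), -30))) = Add(200, Mul(-1, Add(Add(Mul(1, Add(1, 11)), Add(-2, Mul(2, 8))), -30))) = Add(200, Mul(-1, Add(Add(Mul(1, 12), Add(-2, 16)), -30))) = Add(200, Mul(-1, Add(Add(12, 14), -30))) = Add(200, Mul(-1, Add(26, -30))) = Add(200, Mul(-1, -4)) = Add(200, 4) = 204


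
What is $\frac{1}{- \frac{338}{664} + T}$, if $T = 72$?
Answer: $\frac{332}{23735} \approx 0.013988$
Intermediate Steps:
$\frac{1}{- \frac{338}{664} + T} = \frac{1}{- \frac{338}{664} + 72} = \frac{1}{\left(-338\right) \frac{1}{664} + 72} = \frac{1}{- \frac{169}{332} + 72} = \frac{1}{\frac{23735}{332}} = \frac{332}{23735}$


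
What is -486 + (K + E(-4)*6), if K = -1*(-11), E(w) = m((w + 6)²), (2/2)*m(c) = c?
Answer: -451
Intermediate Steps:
m(c) = c
E(w) = (6 + w)² (E(w) = (w + 6)² = (6 + w)²)
K = 11
-486 + (K + E(-4)*6) = -486 + (11 + (6 - 4)²*6) = -486 + (11 + 2²*6) = -486 + (11 + 4*6) = -486 + (11 + 24) = -486 + 35 = -451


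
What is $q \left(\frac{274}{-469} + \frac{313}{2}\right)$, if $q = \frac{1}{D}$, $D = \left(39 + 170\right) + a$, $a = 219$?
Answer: $\frac{146249}{401464} \approx 0.36429$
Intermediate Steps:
$D = 428$ ($D = \left(39 + 170\right) + 219 = 209 + 219 = 428$)
$q = \frac{1}{428} \approx 0.0023364$
$q \left(\frac{274}{-469} + \frac{313}{2}\right) = \frac{\frac{274}{-469} + \frac{313}{2}}{428} = \frac{274 \left(- \frac{1}{469}\right) + 313 \cdot \frac{1}{2}}{428} = \frac{- \frac{274}{469} + \frac{313}{2}}{428} = \frac{1}{428} \cdot \frac{146249}{938} = \frac{146249}{401464}$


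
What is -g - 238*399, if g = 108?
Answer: -95070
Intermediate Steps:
-g - 238*399 = -1*108 - 238*399 = -108 - 94962 = -95070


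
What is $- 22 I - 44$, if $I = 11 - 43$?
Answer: $660$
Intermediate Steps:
$I = -32$
$- 22 I - 44 = \left(-22\right) \left(-32\right) - 44 = 704 - 44 = 660$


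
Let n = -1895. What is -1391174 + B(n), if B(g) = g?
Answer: -1393069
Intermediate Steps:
-1391174 + B(n) = -1391174 - 1895 = -1393069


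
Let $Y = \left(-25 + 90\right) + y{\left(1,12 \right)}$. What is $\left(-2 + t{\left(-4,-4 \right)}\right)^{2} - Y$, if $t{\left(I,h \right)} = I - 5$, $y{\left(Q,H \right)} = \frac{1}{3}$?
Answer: $\frac{167}{3} \approx 55.667$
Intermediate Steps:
$y{\left(Q,H \right)} = \frac{1}{3}$
$t{\left(I,h \right)} = -5 + I$ ($t{\left(I,h \right)} = I - 5 = -5 + I$)
$Y = \frac{196}{3}$ ($Y = \left(-25 + 90\right) + \frac{1}{3} = 65 + \frac{1}{3} = \frac{196}{3} \approx 65.333$)
$\left(-2 + t{\left(-4,-4 \right)}\right)^{2} - Y = \left(-2 - 9\right)^{2} - \frac{196}{3} = \left(-11\right)^{2} - \frac{196}{3} = 121 - \frac{196}{3} = \frac{167}{3}$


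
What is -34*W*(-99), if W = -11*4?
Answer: -148104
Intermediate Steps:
W = -44
-34*W*(-99) = -34*(-44)*(-99) = 1496*(-99) = -148104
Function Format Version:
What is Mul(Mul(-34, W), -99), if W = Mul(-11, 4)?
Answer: -148104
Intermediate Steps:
W = -44
Mul(Mul(-34, W), -99) = Mul(Mul(-34, -44), -99) = Mul(1496, -99) = -148104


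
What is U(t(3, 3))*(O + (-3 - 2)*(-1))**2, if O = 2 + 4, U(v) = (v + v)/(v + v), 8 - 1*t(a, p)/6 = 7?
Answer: 121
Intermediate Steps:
t(a, p) = 6 (t(a, p) = 48 - 6*7 = 48 - 42 = 6)
U(v) = 1 (U(v) = (2*v)/((2*v)) = (2*v)*(1/(2*v)) = 1)
O = 6
U(t(3, 3))*(O + (-3 - 2)*(-1))**2 = 1*(6 + (-3 - 2)*(-1))**2 = 1*(6 - 5*(-1))**2 = 1*(6 + 5)**2 = 1*11**2 = 1*121 = 121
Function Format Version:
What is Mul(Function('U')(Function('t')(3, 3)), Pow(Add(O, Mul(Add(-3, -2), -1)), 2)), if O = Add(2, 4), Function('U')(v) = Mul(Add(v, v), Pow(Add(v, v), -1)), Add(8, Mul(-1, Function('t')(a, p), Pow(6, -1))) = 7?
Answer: 121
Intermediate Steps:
Function('t')(a, p) = 6 (Function('t')(a, p) = Add(48, Mul(-6, 7)) = Add(48, -42) = 6)
Function('U')(v) = 1 (Function('U')(v) = Mul(Mul(2, v), Pow(Mul(2, v), -1)) = Mul(Mul(2, v), Mul(Rational(1, 2), Pow(v, -1))) = 1)
O = 6
Mul(Function('U')(Function('t')(3, 3)), Pow(Add(O, Mul(Add(-3, -2), -1)), 2)) = Mul(1, Pow(Add(6, Mul(Add(-3, -2), -1)), 2)) = Mul(1, Pow(Add(6, Mul(-5, -1)), 2)) = Mul(1, Pow(Add(6, 5), 2)) = Mul(1, Pow(11, 2)) = Mul(1, 121) = 121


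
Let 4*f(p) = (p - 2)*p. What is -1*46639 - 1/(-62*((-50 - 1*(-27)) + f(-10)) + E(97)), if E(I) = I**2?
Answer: -418585026/8975 ≈ -46639.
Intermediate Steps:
f(p) = p*(-2 + p)/4 (f(p) = ((p - 2)*p)/4 = ((-2 + p)*p)/4 = (p*(-2 + p))/4 = p*(-2 + p)/4)
-1*46639 - 1/(-62*((-50 - 1*(-27)) + f(-10)) + E(97)) = -1*46639 - 1/(-62*((-50 - 1*(-27)) + (1/4)*(-10)*(-2 - 10)) + 97**2) = -46639 - 1/(-62*((-50 + 27) + (1/4)*(-10)*(-12)) + 9409) = -46639 - 1/(-62*(-23 + 30) + 9409) = -46639 - 1/(-62*7 + 9409) = -46639 - 1/(-434 + 9409) = -46639 - 1/8975 = -418585026/8975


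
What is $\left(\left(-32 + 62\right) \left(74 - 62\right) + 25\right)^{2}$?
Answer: $148225$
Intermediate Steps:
$\left(\left(-32 + 62\right) \left(74 - 62\right) + 25\right)^{2} = \left(30 \cdot 12 + 25\right)^{2} = \left(360 + 25\right)^{2} = 385^{2} = 148225$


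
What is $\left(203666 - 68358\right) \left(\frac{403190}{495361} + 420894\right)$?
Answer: $\frac{28211024671524592}{495361} \approx 5.695 \cdot 10^{10}$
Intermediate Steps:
$\left(203666 - 68358\right) \left(\frac{403190}{495361} + 420894\right) = 135308 \left(403190 \cdot \frac{1}{495361} + 420894\right) = 135308 \left(\frac{403190}{495361} + 420894\right) = 135308 \cdot \frac{208494875924}{495361} = \frac{28211024671524592}{495361}$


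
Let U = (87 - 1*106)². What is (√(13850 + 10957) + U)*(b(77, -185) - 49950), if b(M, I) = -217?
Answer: -18110287 - 50167*√24807 ≈ -2.6012e+7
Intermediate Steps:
U = 361 (U = (87 - 106)² = (-19)² = 361)
(√(13850 + 10957) + U)*(b(77, -185) - 49950) = (√(13850 + 10957) + 361)*(-217 - 49950) = (√24807 + 361)*(-50167) = (361 + √24807)*(-50167) = -18110287 - 50167*√24807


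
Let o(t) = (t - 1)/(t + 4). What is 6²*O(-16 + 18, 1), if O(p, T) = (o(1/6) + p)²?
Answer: 2916/25 ≈ 116.64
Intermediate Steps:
o(t) = (-1 + t)/(4 + t)
O(p, T) = (-⅕ + p)² (O(p, T) = ((-1 + 1/6)/(4 + 1/6) + p)² = ((-1 + ⅙)/(4 + ⅙) + p)² = (-⅚/(25/6) + p)² = ((6/25)*(-⅚) + p)² = (-⅕ + p)²)
6²*O(-16 + 18, 1) = 6²*((-1 + 5*(-16 + 18))²/25) = 36*((-1 + 5*2)²/25) = 36*((-1 + 10)²/25) = 36*((1/25)*9²) = 36*((1/25)*81) = 36*(81/25) = 2916/25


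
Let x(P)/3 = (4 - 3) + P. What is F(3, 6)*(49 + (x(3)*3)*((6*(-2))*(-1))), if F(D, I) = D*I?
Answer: 8658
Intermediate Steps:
x(P) = 3 + 3*P (x(P) = 3*((4 - 3) + P) = 3*(1 + P) = 3 + 3*P)
F(3, 6)*(49 + (x(3)*3)*((6*(-2))*(-1))) = (3*6)*(49 + ((3 + 3*3)*3)*((6*(-2))*(-1))) = 18*(49 + ((3 + 9)*3)*(-12*(-1))) = 18*(49 + (12*3)*12) = 18*(49 + 36*12) = 18*(49 + 432) = 18*481 = 8658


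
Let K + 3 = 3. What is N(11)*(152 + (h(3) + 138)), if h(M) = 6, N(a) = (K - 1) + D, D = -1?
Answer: -592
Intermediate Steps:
K = 0 (K = -3 + 3 = 0)
N(a) = -2 (N(a) = (0 - 1) - 1 = -1 - 1 = -2)
N(11)*(152 + (h(3) + 138)) = -2*(152 + (6 + 138)) = -2*(152 + 144) = -2*296 = -592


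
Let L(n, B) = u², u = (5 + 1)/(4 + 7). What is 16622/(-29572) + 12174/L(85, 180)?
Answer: 907511552/22179 ≈ 40918.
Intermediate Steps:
u = 6/11 ≈ 0.54545
L(n, B) = 36/121 (L(n, B) = (6/11)² = 36/121)
16622/(-29572) + 12174/L(85, 180) = 16622/(-29572) + 12174/(36/121) = 16622*(-1/29572) + 12174*(121/36) = -8311/14786 + 245509/6 = 907511552/22179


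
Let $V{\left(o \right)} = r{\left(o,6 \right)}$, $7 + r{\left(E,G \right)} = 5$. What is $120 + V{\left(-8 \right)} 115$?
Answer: $-110$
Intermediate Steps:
$r{\left(E,G \right)} = -2$ ($r{\left(E,G \right)} = -7 + 5 = -2$)
$V{\left(o \right)} = -2$
$120 + V{\left(-8 \right)} 115 = 120 - 230 = -110$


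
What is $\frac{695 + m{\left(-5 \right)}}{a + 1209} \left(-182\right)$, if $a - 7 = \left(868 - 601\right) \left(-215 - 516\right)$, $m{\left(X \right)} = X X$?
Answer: $\frac{131040}{193961} \approx 0.6756$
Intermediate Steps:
$m{\left(X \right)} = X^{2}$
$a = -195170$ ($a = 7 + \left(868 - 601\right) \left(-215 - 516\right) = 7 + 267 \left(-731\right) = 7 - 195177 = -195170$)
$\frac{695 + m{\left(-5 \right)}}{a + 1209} \left(-182\right) = \frac{695 + \left(-5\right)^{2}}{-195170 + 1209} \left(-182\right) = \frac{695 + 25}{-193961} \left(-182\right) = 720 \left(- \frac{1}{193961}\right) \left(-182\right) = \left(- \frac{720}{193961}\right) \left(-182\right) = \frac{131040}{193961}$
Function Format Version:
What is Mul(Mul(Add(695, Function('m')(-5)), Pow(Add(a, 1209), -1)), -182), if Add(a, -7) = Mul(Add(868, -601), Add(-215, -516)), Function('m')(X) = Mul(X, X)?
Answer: Rational(131040, 193961) ≈ 0.67560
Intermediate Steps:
Function('m')(X) = Pow(X, 2)
a = -195170 (a = Add(7, Mul(Add(868, -601), Add(-215, -516))) = Add(7, Mul(267, -731)) = Add(7, -195177) = -195170)
Mul(Mul(Add(695, Function('m')(-5)), Pow(Add(a, 1209), -1)), -182) = Mul(Mul(Add(695, Pow(-5, 2)), Pow(Add(-195170, 1209), -1)), -182) = Mul(Mul(Add(695, 25), Pow(-193961, -1)), -182) = Mul(Mul(720, Rational(-1, 193961)), -182) = Mul(Rational(-720, 193961), -182) = Rational(131040, 193961)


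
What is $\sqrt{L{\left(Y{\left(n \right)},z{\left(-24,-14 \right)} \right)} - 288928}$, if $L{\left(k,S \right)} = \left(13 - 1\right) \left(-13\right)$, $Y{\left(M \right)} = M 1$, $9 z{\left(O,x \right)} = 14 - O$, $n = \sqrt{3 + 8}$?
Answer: $2 i \sqrt{72271} \approx 537.67 i$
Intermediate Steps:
$n = \sqrt{11} \approx 3.3166$
$z{\left(O,x \right)} = \frac{14}{9} - \frac{O}{9}$ ($z{\left(O,x \right)} = \frac{14 - O}{9} = \frac{14}{9} - \frac{O}{9}$)
$Y{\left(M \right)} = M$
$L{\left(k,S \right)} = -156$ ($L{\left(k,S \right)} = 12 \left(-13\right) = -156$)
$\sqrt{L{\left(Y{\left(n \right)},z{\left(-24,-14 \right)} \right)} - 288928} = \sqrt{-156 - 288928} = \sqrt{-289084} = 2 i \sqrt{72271}$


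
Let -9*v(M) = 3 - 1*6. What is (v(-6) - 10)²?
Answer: 841/9 ≈ 93.444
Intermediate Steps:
v(M) = ⅓ (v(M) = -(3 - 1*6)/9 = -(3 - 6)/9 = -⅑*(-3) = ⅓)
(v(-6) - 10)² = (⅓ - 10)² = (-29/3)² = 841/9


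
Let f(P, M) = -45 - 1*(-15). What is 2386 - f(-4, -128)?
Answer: 2416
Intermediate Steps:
f(P, M) = -30 (f(P, M) = -45 + 15 = -30)
2386 - f(-4, -128) = 2386 - 1*(-30) = 2386 + 30 = 2416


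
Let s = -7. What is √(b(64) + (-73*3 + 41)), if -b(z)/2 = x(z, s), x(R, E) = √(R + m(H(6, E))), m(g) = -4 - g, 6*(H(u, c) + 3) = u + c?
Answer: √(-1602 - 3*√2274)/3 ≈ 13.925*I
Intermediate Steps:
H(u, c) = -3 + c/6 + u/6 (H(u, c) = -3 + (u + c)/6 = -3 + (c + u)/6 = -3 + (c/6 + u/6) = -3 + c/6 + u/6)
x(R, E) = √(-2 + R - E/6) (x(R, E) = √(R + (-4 - (-3 + E/6 + (⅙)*6))) = √(R + (-4 - (-3 + E/6 + 1))) = √(R + (-4 - (-2 + E/6))) = √(R + (-4 + (2 - E/6))) = √(R + (-2 - E/6)) = √(-2 + R - E/6))
b(z) = -√(-30 + 36*z)/3 (b(z) = -√(-72 - 6*(-7) + 36*z)/3 = -√(-72 + 42 + 36*z)/3 = -√(-30 + 36*z)/3)
√(b(64) + (-73*3 + 41)) = √(-√(-30 + 36*64)/3 + (-73*3 + 41)) = √(-√(-30 + 2304)/3 + (-219 + 41)) = √(-√2274/3 - 178) = √(-178 - √2274/3)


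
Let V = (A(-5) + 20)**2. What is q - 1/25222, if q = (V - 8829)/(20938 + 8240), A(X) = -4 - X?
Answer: -11755073/40884862 ≈ -0.28752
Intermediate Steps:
V = 441 (V = ((-4 - 1*(-5)) + 20)**2 = ((-4 + 5) + 20)**2 = (1 + 20)**2 = 21**2 = 441)
q = -466/1621 (q = (441 - 8829)/(20938 + 8240) = -8388/29178 = -8388*1/29178 = -466/1621 ≈ -0.28748)
q - 1/25222 = -466/1621 - 1/25222 = -11755073/40884862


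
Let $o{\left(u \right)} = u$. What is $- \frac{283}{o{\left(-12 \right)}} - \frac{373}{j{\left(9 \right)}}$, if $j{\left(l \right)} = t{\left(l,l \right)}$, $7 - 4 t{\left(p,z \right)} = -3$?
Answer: $- \frac{7537}{60} \approx -125.62$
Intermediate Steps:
$t{\left(p,z \right)} = \frac{5}{2}$ ($t{\left(p,z \right)} = \frac{7}{4} - - \frac{3}{4} = \frac{7}{4} + \frac{3}{4} = \frac{5}{2}$)
$j{\left(l \right)} = \frac{5}{2}$
$- \frac{283}{o{\left(-12 \right)}} - \frac{373}{j{\left(9 \right)}} = - \frac{283}{-12} - \frac{373}{\frac{5}{2}} = \left(-283\right) \left(- \frac{1}{12}\right) - \frac{746}{5} = \frac{283}{12} - \frac{746}{5} = - \frac{7537}{60}$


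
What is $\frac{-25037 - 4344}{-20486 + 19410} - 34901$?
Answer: $- \frac{37524095}{1076} \approx -34874.0$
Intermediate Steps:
$\frac{-25037 - 4344}{-20486 + 19410} - 34901 = - \frac{29381}{-1076} - 34901 = \left(-29381\right) \left(- \frac{1}{1076}\right) - 34901 = \frac{29381}{1076} - 34901 = - \frac{37524095}{1076}$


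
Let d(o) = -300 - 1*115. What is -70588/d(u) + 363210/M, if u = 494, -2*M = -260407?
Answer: 18683073616/108068905 ≈ 172.88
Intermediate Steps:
M = 260407/2 (M = -½*(-260407) = 260407/2 ≈ 1.3020e+5)
d(o) = -415 (d(o) = -300 - 115 = -415)
-70588/d(u) + 363210/M = -70588/(-415) + 363210/(260407/2) = -70588*(-1/415) + 363210*(2/260407) = 70588/415 + 726420/260407 = 18683073616/108068905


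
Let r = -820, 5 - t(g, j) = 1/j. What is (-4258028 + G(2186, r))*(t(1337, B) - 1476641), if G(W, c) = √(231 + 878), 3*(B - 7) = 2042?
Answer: 12971230998719988/2063 - 3046300071*√1109/2063 ≈ 6.2875e+12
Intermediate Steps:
B = 2063/3 (B = 7 + (⅓)*2042 = 7 + 2042/3 = 2063/3 ≈ 687.67)
t(g, j) = 5 - 1/j
G(W, c) = √1109
(-4258028 + G(2186, r))*(t(1337, B) - 1476641) = (-4258028 + √1109)*((5 - 1/2063/3) - 1476641) = (-4258028 + √1109)*((5 - 1*3/2063) - 1476641) = (-4258028 + √1109)*((5 - 3/2063) - 1476641) = (-4258028 + √1109)*(10312/2063 - 1476641) = (-4258028 + √1109)*(-3046300071/2063) = 12971230998719988/2063 - 3046300071*√1109/2063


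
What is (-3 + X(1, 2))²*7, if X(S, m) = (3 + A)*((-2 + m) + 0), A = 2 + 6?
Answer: 63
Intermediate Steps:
A = 8
X(S, m) = -22 + 11*m (X(S, m) = (3 + 8)*((-2 + m) + 0) = 11*(-2 + m) = -22 + 11*m)
(-3 + X(1, 2))²*7 = (-3 + (-22 + 11*2))²*7 = (-3 + (-22 + 22))²*7 = (-3 + 0)²*7 = (-3)²*7 = 9*7 = 63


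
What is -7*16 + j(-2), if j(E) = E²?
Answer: -108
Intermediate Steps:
-7*16 + j(-2) = -7*16 + (-2)² = -112 + 4 = -108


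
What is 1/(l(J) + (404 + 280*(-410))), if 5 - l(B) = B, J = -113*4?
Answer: -1/113939 ≈ -8.7766e-6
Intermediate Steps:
J = -452
l(B) = 5 - B
1/(l(J) + (404 + 280*(-410))) = 1/((5 - 1*(-452)) + (404 + 280*(-410))) = 1/((5 + 452) + (404 - 114800)) = 1/(457 - 114396) = 1/(-113939) = -1/113939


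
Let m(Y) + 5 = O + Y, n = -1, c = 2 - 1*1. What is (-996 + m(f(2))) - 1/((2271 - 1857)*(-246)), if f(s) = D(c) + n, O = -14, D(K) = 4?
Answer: -103066127/101844 ≈ -1012.0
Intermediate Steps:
c = 1 (c = 2 - 1 = 1)
f(s) = 3 (f(s) = 4 - 1 = 3)
m(Y) = -19 + Y (m(Y) = -5 + (-14 + Y) = -19 + Y)
(-996 + m(f(2))) - 1/((2271 - 1857)*(-246)) = (-996 + (-19 + 3)) - 1/((2271 - 1857)*(-246)) = (-996 - 16) - (-1)/(414*246) = -1012 - (-1)/(414*246) = -1012 - 1*(-1/101844) = -1012 + 1/101844 = -103066127/101844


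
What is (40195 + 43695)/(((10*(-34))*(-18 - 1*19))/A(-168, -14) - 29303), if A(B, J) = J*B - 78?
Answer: -95382930/33311221 ≈ -2.8634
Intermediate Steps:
A(B, J) = -78 + B*J (A(B, J) = B*J - 78 = -78 + B*J)
(40195 + 43695)/(((10*(-34))*(-18 - 1*19))/A(-168, -14) - 29303) = (40195 + 43695)/(((10*(-34))*(-18 - 1*19))/(-78 - 168*(-14)) - 29303) = 83890/((-340*(-18 - 19))/(-78 + 2352) - 29303) = 83890/(-340*(-37)/2274 - 29303) = 83890/(12580*(1/2274) - 29303) = 83890/(6290/1137 - 29303) = 83890/(-33311221/1137) = 83890*(-1137/33311221) = -95382930/33311221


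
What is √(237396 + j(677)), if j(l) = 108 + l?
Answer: √238181 ≈ 488.04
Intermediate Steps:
√(237396 + j(677)) = √(237396 + (108 + 677)) = √(237396 + 785) = √238181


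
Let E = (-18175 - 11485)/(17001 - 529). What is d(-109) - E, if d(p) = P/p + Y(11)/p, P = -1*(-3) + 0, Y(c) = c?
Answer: 750583/448862 ≈ 1.6722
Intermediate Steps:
P = 3 (P = 3 + 0 = 3)
E = -7415/4118 (E = -29660/16472 = -29660*1/16472 = -7415/4118 ≈ -1.8006)
d(p) = 14/p (d(p) = 3/p + 11/p = 14/p)
d(-109) - E = 14/(-109) - 1*(-7415/4118) = 14*(-1/109) + 7415/4118 = -14/109 + 7415/4118 = 750583/448862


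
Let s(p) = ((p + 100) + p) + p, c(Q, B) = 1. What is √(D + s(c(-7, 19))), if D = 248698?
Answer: √248801 ≈ 498.80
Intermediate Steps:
s(p) = 100 + 3*p (s(p) = ((100 + p) + p) + p = (100 + 2*p) + p = 100 + 3*p)
√(D + s(c(-7, 19))) = √(248698 + (100 + 3*1)) = √(248698 + (100 + 3)) = √(248698 + 103) = √248801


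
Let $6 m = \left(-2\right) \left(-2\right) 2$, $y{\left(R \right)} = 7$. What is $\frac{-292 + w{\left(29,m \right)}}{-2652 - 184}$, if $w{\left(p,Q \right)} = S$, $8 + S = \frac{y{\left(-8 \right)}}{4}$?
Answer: $\frac{1193}{11344} \approx 0.10517$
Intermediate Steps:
$m = \frac{4}{3}$ ($m = \frac{\left(-2\right) \left(-2\right) 2}{6} = \frac{4 \cdot 2}{6} = \frac{1}{6} \cdot 8 = \frac{4}{3} \approx 1.3333$)
$S = - \frac{25}{4}$ ($S = -8 + \frac{7}{4} = - \frac{25}{4} \approx -6.25$)
$w{\left(p,Q \right)} = - \frac{25}{4}$
$\frac{-292 + w{\left(29,m \right)}}{-2652 - 184} = \frac{-292 - \frac{25}{4}}{-2652 - 184} = - \frac{1193}{4 \left(-2836\right)} = \left(- \frac{1193}{4}\right) \left(- \frac{1}{2836}\right) = \frac{1193}{11344}$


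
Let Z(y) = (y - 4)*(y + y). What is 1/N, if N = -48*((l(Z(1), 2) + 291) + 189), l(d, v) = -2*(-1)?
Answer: -1/23136 ≈ -4.3223e-5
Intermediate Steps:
Z(y) = 2*y*(-4 + y) (Z(y) = (-4 + y)*(2*y) = 2*y*(-4 + y))
l(d, v) = 2
N = -23136 (N = -48*((2 + 291) + 189) = -48*(293 + 189) = -48*482 = -23136)
1/N = 1/(-23136) = -1/23136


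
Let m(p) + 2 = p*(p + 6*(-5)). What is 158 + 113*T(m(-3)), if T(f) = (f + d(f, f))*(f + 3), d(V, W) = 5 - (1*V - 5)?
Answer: 113158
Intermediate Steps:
m(p) = -2 + p*(-30 + p) (m(p) = -2 + p*(p + 6*(-5)) = -2 + p*(p - 30) = -2 + p*(-30 + p))
d(V, W) = 10 - V (d(V, W) = 5 - (V - 5) = 5 - (-5 + V) = 5 + (5 - V) = 10 - V)
T(f) = 30 + 10*f (T(f) = (f + (10 - f))*(f + 3) = 10*(3 + f) = 30 + 10*f)
158 + 113*T(m(-3)) = 158 + 113*(30 + 10*(-2 + (-3)² - 30*(-3))) = 158 + 113*(30 + 10*(-2 + 9 + 90)) = 158 + 113*(30 + 10*97) = 158 + 113*(30 + 970) = 158 + 113*1000 = 158 + 113000 = 113158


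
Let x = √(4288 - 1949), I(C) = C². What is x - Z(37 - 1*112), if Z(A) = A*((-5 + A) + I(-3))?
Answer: -5325 + √2339 ≈ -5276.6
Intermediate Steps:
x = √2339 ≈ 48.363
Z(A) = A*(4 + A) (Z(A) = A*((-5 + A) + (-3)²) = A*((-5 + A) + 9) = A*(4 + A))
x - Z(37 - 1*112) = √2339 - (37 - 1*112)*(4 + (37 - 1*112)) = √2339 - (37 - 112)*(4 + (37 - 112)) = √2339 - (-75)*(4 - 75) = √2339 - (-75)*(-71) = √2339 - 1*5325 = √2339 - 5325 = -5325 + √2339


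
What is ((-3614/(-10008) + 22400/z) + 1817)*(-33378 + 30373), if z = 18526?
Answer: -1822337099875/333468 ≈ -5.4648e+6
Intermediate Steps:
((-3614/(-10008) + 22400/z) + 1817)*(-33378 + 30373) = ((-3614/(-10008) + 22400/18526) + 1817)*(-33378 + 30373) = ((-3614*(-1/10008) + 22400*(1/18526)) + 1817)*(-3005) = ((13/36 + 11200/9263) + 1817)*(-3005) = (523619/333468 + 1817)*(-3005) = (606434975/333468)*(-3005) = -1822337099875/333468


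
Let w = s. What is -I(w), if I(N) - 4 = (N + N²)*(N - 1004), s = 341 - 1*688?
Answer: 162203758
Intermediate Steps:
s = -347 (s = 341 - 688 = -347)
w = -347
I(N) = 4 + (-1004 + N)*(N + N²) (I(N) = 4 + (N + N²)*(N - 1004) = 4 + (N + N²)*(-1004 + N) = 4 + (-1004 + N)*(N + N²))
-I(w) = -(4 + (-347)³ - 1004*(-347) - 1003*(-347)²) = -(4 - 41781923 + 348388 - 1003*120409) = -(4 - 41781923 + 348388 - 120770227) = -1*(-162203758) = 162203758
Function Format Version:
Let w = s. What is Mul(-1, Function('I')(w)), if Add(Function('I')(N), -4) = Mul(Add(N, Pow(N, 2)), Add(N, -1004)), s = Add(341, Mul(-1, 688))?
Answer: 162203758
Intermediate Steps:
s = -347 (s = Add(341, -688) = -347)
w = -347
Function('I')(N) = Add(4, Mul(Add(-1004, N), Add(N, Pow(N, 2)))) (Function('I')(N) = Add(4, Mul(Add(N, Pow(N, 2)), Add(N, -1004))) = Add(4, Mul(Add(N, Pow(N, 2)), Add(-1004, N))) = Add(4, Mul(Add(-1004, N), Add(N, Pow(N, 2)))))
Mul(-1, Function('I')(w)) = Mul(-1, Add(4, Pow(-347, 3), Mul(-1004, -347), Mul(-1003, Pow(-347, 2)))) = Mul(-1, Add(4, -41781923, 348388, Mul(-1003, 120409))) = Mul(-1, Add(4, -41781923, 348388, -120770227)) = Mul(-1, -162203758) = 162203758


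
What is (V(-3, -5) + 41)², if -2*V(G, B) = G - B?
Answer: 1600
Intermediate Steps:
V(G, B) = B/2 - G/2 (V(G, B) = -(G - B)/2 = B/2 - G/2)
(V(-3, -5) + 41)² = (((½)*(-5) - ½*(-3)) + 41)² = ((-5/2 + 3/2) + 41)² = (-1 + 41)² = 40² = 1600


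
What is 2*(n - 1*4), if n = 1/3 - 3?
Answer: -40/3 ≈ -13.333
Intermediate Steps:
n = -8/3 (n = ⅓ - 3 = -8/3 ≈ -2.6667)
2*(n - 1*4) = 2*(-8/3 - 1*4) = 2*(-8/3 - 4) = 2*(-20/3) = -40/3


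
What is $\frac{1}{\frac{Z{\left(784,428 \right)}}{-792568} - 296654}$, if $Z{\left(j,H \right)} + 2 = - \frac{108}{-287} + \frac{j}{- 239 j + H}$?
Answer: $- \frac{5315562963396}{1576883015332359137} \approx -3.3709 \cdot 10^{-6}$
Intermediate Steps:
$Z{\left(j,H \right)} = - \frac{466}{287} + \frac{j}{H - 239 j}$ ($Z{\left(j,H \right)} = -2 + \left(- \frac{108}{-287} + \frac{j}{- 239 j + H}\right) = -2 + \left(\left(-108\right) \left(- \frac{1}{287}\right) + \frac{j}{H - 239 j}\right) = -2 + \left(\frac{108}{287} + \frac{j}{H - 239 j}\right) = - \frac{466}{287} + \frac{j}{H - 239 j}$)
$\frac{1}{\frac{Z{\left(784,428 \right)}}{-792568} - 296654} = \frac{1}{\frac{\frac{1}{287} \frac{1}{428 - 187376} \left(\left(-466\right) 428 + 111661 \cdot 784\right)}{-792568} - 296654} = \frac{1}{\frac{-199448 + 87542224}{287 \left(428 - 187376\right)} \left(- \frac{1}{792568}\right) - 296654} = \frac{1}{\frac{1}{287} \frac{1}{-186948} \cdot 87342776 \left(- \frac{1}{792568}\right) - 296654} = \frac{1}{\frac{1}{287} \left(- \frac{1}{186948}\right) 87342776 \left(- \frac{1}{792568}\right) - 296654} = \frac{1}{\left(- \frac{21835694}{13413519}\right) \left(- \frac{1}{792568}\right) - 296654} = \frac{1}{\frac{10917847}{5315562963396} - 296654} = \frac{1}{- \frac{1576883015332359137}{5315562963396}} = - \frac{5315562963396}{1576883015332359137}$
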